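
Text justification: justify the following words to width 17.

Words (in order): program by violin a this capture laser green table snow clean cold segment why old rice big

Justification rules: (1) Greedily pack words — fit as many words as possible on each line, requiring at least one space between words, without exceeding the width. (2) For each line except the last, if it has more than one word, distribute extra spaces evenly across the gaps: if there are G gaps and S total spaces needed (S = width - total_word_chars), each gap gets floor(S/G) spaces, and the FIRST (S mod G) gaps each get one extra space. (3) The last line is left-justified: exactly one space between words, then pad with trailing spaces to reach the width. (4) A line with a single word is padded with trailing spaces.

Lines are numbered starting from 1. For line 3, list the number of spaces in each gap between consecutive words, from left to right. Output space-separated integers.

Line 1: ['program', 'by', 'violin'] (min_width=17, slack=0)
Line 2: ['a', 'this', 'capture'] (min_width=14, slack=3)
Line 3: ['laser', 'green', 'table'] (min_width=17, slack=0)
Line 4: ['snow', 'clean', 'cold'] (min_width=15, slack=2)
Line 5: ['segment', 'why', 'old'] (min_width=15, slack=2)
Line 6: ['rice', 'big'] (min_width=8, slack=9)

Answer: 1 1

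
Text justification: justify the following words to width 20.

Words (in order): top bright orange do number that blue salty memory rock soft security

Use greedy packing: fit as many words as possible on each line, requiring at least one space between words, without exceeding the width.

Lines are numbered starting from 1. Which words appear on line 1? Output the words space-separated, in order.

Answer: top bright orange do

Derivation:
Line 1: ['top', 'bright', 'orange', 'do'] (min_width=20, slack=0)
Line 2: ['number', 'that', 'blue'] (min_width=16, slack=4)
Line 3: ['salty', 'memory', 'rock'] (min_width=17, slack=3)
Line 4: ['soft', 'security'] (min_width=13, slack=7)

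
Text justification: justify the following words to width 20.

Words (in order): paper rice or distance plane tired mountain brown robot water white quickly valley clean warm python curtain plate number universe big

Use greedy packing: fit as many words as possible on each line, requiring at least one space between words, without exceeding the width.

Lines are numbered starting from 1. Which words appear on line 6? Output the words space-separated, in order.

Answer: python curtain plate

Derivation:
Line 1: ['paper', 'rice', 'or'] (min_width=13, slack=7)
Line 2: ['distance', 'plane', 'tired'] (min_width=20, slack=0)
Line 3: ['mountain', 'brown', 'robot'] (min_width=20, slack=0)
Line 4: ['water', 'white', 'quickly'] (min_width=19, slack=1)
Line 5: ['valley', 'clean', 'warm'] (min_width=17, slack=3)
Line 6: ['python', 'curtain', 'plate'] (min_width=20, slack=0)
Line 7: ['number', 'universe', 'big'] (min_width=19, slack=1)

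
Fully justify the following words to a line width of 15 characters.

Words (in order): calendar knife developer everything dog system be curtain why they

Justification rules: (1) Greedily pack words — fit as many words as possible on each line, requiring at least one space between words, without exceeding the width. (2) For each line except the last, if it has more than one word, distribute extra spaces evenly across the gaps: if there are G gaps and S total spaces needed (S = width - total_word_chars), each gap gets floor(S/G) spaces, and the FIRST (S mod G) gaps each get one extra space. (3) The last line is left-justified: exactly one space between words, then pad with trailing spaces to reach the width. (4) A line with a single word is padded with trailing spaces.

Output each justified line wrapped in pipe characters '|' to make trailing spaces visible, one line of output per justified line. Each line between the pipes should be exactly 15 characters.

Line 1: ['calendar', 'knife'] (min_width=14, slack=1)
Line 2: ['developer'] (min_width=9, slack=6)
Line 3: ['everything', 'dog'] (min_width=14, slack=1)
Line 4: ['system', 'be'] (min_width=9, slack=6)
Line 5: ['curtain', 'why'] (min_width=11, slack=4)
Line 6: ['they'] (min_width=4, slack=11)

Answer: |calendar  knife|
|developer      |
|everything  dog|
|system       be|
|curtain     why|
|they           |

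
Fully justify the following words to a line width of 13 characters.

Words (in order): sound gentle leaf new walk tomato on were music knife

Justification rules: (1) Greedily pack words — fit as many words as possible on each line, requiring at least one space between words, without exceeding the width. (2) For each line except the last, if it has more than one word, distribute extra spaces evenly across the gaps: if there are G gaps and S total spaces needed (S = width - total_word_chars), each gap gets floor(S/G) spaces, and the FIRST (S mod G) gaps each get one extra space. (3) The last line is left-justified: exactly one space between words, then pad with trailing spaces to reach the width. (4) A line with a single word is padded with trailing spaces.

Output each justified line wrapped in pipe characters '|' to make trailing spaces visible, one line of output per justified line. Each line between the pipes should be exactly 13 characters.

Answer: |sound  gentle|
|leaf new walk|
|tomato     on|
|were    music|
|knife        |

Derivation:
Line 1: ['sound', 'gentle'] (min_width=12, slack=1)
Line 2: ['leaf', 'new', 'walk'] (min_width=13, slack=0)
Line 3: ['tomato', 'on'] (min_width=9, slack=4)
Line 4: ['were', 'music'] (min_width=10, slack=3)
Line 5: ['knife'] (min_width=5, slack=8)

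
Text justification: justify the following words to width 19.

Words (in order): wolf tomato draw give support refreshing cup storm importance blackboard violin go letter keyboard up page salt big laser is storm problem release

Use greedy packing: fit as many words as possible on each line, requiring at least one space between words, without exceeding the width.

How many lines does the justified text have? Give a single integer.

Answer: 9

Derivation:
Line 1: ['wolf', 'tomato', 'draw'] (min_width=16, slack=3)
Line 2: ['give', 'support'] (min_width=12, slack=7)
Line 3: ['refreshing', 'cup'] (min_width=14, slack=5)
Line 4: ['storm', 'importance'] (min_width=16, slack=3)
Line 5: ['blackboard', 'violin'] (min_width=17, slack=2)
Line 6: ['go', 'letter', 'keyboard'] (min_width=18, slack=1)
Line 7: ['up', 'page', 'salt', 'big'] (min_width=16, slack=3)
Line 8: ['laser', 'is', 'storm'] (min_width=14, slack=5)
Line 9: ['problem', 'release'] (min_width=15, slack=4)
Total lines: 9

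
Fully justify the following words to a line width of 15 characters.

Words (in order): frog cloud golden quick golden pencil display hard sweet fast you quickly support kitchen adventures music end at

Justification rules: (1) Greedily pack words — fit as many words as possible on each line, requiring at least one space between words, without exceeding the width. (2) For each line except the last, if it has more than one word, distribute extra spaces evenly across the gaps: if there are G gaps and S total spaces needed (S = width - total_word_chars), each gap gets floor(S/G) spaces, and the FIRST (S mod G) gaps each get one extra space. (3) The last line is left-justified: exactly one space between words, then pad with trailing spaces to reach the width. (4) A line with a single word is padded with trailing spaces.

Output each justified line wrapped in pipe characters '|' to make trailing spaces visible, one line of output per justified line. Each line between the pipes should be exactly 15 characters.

Answer: |frog      cloud|
|golden    quick|
|golden   pencil|
|display    hard|
|sweet  fast you|
|quickly support|
|kitchen        |
|adventures     |
|music end at   |

Derivation:
Line 1: ['frog', 'cloud'] (min_width=10, slack=5)
Line 2: ['golden', 'quick'] (min_width=12, slack=3)
Line 3: ['golden', 'pencil'] (min_width=13, slack=2)
Line 4: ['display', 'hard'] (min_width=12, slack=3)
Line 5: ['sweet', 'fast', 'you'] (min_width=14, slack=1)
Line 6: ['quickly', 'support'] (min_width=15, slack=0)
Line 7: ['kitchen'] (min_width=7, slack=8)
Line 8: ['adventures'] (min_width=10, slack=5)
Line 9: ['music', 'end', 'at'] (min_width=12, slack=3)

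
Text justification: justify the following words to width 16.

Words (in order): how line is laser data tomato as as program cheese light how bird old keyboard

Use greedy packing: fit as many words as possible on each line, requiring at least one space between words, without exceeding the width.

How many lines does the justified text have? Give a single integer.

Answer: 6

Derivation:
Line 1: ['how', 'line', 'is'] (min_width=11, slack=5)
Line 2: ['laser', 'data'] (min_width=10, slack=6)
Line 3: ['tomato', 'as', 'as'] (min_width=12, slack=4)
Line 4: ['program', 'cheese'] (min_width=14, slack=2)
Line 5: ['light', 'how', 'bird'] (min_width=14, slack=2)
Line 6: ['old', 'keyboard'] (min_width=12, slack=4)
Total lines: 6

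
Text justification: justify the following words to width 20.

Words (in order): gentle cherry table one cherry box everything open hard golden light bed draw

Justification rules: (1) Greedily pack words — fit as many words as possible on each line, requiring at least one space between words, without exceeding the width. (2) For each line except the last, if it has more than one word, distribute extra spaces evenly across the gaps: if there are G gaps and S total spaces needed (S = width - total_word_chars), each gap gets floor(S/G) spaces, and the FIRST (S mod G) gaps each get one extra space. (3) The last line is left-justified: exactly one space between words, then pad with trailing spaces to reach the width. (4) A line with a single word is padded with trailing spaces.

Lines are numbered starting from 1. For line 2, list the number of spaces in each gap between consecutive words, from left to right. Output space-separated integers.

Line 1: ['gentle', 'cherry', 'table'] (min_width=19, slack=1)
Line 2: ['one', 'cherry', 'box'] (min_width=14, slack=6)
Line 3: ['everything', 'open', 'hard'] (min_width=20, slack=0)
Line 4: ['golden', 'light', 'bed'] (min_width=16, slack=4)
Line 5: ['draw'] (min_width=4, slack=16)

Answer: 4 4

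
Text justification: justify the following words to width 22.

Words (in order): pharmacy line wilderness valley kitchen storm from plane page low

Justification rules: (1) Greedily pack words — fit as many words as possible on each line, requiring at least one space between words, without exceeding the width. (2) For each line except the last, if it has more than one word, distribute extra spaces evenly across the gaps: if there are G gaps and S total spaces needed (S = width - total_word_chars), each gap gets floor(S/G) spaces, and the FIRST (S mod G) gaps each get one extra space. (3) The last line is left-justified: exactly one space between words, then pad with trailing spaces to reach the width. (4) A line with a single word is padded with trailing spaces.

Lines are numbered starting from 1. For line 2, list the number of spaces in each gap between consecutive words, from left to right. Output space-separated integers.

Line 1: ['pharmacy', 'line'] (min_width=13, slack=9)
Line 2: ['wilderness', 'valley'] (min_width=17, slack=5)
Line 3: ['kitchen', 'storm', 'from'] (min_width=18, slack=4)
Line 4: ['plane', 'page', 'low'] (min_width=14, slack=8)

Answer: 6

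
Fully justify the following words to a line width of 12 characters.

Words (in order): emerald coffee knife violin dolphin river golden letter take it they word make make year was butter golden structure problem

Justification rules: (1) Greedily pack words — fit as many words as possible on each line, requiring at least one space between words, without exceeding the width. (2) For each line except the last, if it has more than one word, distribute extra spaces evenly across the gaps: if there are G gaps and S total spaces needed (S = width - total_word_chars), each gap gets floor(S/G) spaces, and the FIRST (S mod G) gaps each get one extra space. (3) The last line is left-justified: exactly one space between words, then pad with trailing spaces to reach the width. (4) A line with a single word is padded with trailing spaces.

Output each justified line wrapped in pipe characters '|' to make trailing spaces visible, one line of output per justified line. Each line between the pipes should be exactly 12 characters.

Line 1: ['emerald'] (min_width=7, slack=5)
Line 2: ['coffee', 'knife'] (min_width=12, slack=0)
Line 3: ['violin'] (min_width=6, slack=6)
Line 4: ['dolphin'] (min_width=7, slack=5)
Line 5: ['river', 'golden'] (min_width=12, slack=0)
Line 6: ['letter', 'take'] (min_width=11, slack=1)
Line 7: ['it', 'they', 'word'] (min_width=12, slack=0)
Line 8: ['make', 'make'] (min_width=9, slack=3)
Line 9: ['year', 'was'] (min_width=8, slack=4)
Line 10: ['butter'] (min_width=6, slack=6)
Line 11: ['golden'] (min_width=6, slack=6)
Line 12: ['structure'] (min_width=9, slack=3)
Line 13: ['problem'] (min_width=7, slack=5)

Answer: |emerald     |
|coffee knife|
|violin      |
|dolphin     |
|river golden|
|letter  take|
|it they word|
|make    make|
|year     was|
|butter      |
|golden      |
|structure   |
|problem     |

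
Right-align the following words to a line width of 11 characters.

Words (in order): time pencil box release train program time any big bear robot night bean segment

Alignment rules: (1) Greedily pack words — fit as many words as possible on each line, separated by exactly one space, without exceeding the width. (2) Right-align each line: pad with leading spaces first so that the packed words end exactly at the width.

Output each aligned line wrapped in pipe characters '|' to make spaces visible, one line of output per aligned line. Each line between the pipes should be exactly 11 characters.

Answer: |time pencil|
|box release|
|      train|
|    program|
|   time any|
|   big bear|
|robot night|
|       bean|
|    segment|

Derivation:
Line 1: ['time', 'pencil'] (min_width=11, slack=0)
Line 2: ['box', 'release'] (min_width=11, slack=0)
Line 3: ['train'] (min_width=5, slack=6)
Line 4: ['program'] (min_width=7, slack=4)
Line 5: ['time', 'any'] (min_width=8, slack=3)
Line 6: ['big', 'bear'] (min_width=8, slack=3)
Line 7: ['robot', 'night'] (min_width=11, slack=0)
Line 8: ['bean'] (min_width=4, slack=7)
Line 9: ['segment'] (min_width=7, slack=4)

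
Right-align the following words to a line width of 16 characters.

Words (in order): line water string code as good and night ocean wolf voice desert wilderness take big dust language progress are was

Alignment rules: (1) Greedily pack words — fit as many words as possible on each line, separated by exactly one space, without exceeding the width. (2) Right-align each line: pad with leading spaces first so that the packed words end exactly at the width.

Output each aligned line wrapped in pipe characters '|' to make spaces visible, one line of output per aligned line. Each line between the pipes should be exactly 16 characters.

Answer: |      line water|
|  string code as|
|  good and night|
|ocean wolf voice|
|          desert|
| wilderness take|
|        big dust|
|        language|
|progress are was|

Derivation:
Line 1: ['line', 'water'] (min_width=10, slack=6)
Line 2: ['string', 'code', 'as'] (min_width=14, slack=2)
Line 3: ['good', 'and', 'night'] (min_width=14, slack=2)
Line 4: ['ocean', 'wolf', 'voice'] (min_width=16, slack=0)
Line 5: ['desert'] (min_width=6, slack=10)
Line 6: ['wilderness', 'take'] (min_width=15, slack=1)
Line 7: ['big', 'dust'] (min_width=8, slack=8)
Line 8: ['language'] (min_width=8, slack=8)
Line 9: ['progress', 'are', 'was'] (min_width=16, slack=0)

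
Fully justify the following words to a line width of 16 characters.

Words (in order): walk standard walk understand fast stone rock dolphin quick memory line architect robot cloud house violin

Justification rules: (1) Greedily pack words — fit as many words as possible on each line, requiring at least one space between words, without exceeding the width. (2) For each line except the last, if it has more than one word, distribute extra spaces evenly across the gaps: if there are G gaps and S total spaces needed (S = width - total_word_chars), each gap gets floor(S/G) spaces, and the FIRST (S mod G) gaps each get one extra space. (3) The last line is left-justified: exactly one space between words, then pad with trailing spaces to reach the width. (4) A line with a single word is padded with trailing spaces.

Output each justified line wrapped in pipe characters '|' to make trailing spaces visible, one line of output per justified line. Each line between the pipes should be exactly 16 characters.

Line 1: ['walk', 'standard'] (min_width=13, slack=3)
Line 2: ['walk', 'understand'] (min_width=15, slack=1)
Line 3: ['fast', 'stone', 'rock'] (min_width=15, slack=1)
Line 4: ['dolphin', 'quick'] (min_width=13, slack=3)
Line 5: ['memory', 'line'] (min_width=11, slack=5)
Line 6: ['architect', 'robot'] (min_width=15, slack=1)
Line 7: ['cloud', 'house'] (min_width=11, slack=5)
Line 8: ['violin'] (min_width=6, slack=10)

Answer: |walk    standard|
|walk  understand|
|fast  stone rock|
|dolphin    quick|
|memory      line|
|architect  robot|
|cloud      house|
|violin          |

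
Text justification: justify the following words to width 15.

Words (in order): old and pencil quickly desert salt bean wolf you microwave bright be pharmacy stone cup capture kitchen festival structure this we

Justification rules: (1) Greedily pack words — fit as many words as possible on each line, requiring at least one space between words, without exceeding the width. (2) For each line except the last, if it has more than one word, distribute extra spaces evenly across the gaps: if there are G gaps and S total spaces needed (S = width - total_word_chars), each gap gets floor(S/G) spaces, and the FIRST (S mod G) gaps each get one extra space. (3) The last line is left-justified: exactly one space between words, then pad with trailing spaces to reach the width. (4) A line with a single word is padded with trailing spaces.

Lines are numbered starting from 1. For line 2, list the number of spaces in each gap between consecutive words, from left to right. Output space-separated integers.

Answer: 2

Derivation:
Line 1: ['old', 'and', 'pencil'] (min_width=14, slack=1)
Line 2: ['quickly', 'desert'] (min_width=14, slack=1)
Line 3: ['salt', 'bean', 'wolf'] (min_width=14, slack=1)
Line 4: ['you', 'microwave'] (min_width=13, slack=2)
Line 5: ['bright', 'be'] (min_width=9, slack=6)
Line 6: ['pharmacy', 'stone'] (min_width=14, slack=1)
Line 7: ['cup', 'capture'] (min_width=11, slack=4)
Line 8: ['kitchen'] (min_width=7, slack=8)
Line 9: ['festival'] (min_width=8, slack=7)
Line 10: ['structure', 'this'] (min_width=14, slack=1)
Line 11: ['we'] (min_width=2, slack=13)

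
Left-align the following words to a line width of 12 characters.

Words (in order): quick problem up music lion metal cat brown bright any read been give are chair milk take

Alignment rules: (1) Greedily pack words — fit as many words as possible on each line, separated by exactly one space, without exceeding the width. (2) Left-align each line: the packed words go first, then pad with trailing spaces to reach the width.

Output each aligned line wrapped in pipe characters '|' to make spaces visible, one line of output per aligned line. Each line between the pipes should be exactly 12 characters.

Answer: |quick       |
|problem up  |
|music lion  |
|metal cat   |
|brown bright|
|any read    |
|been give   |
|are chair   |
|milk take   |

Derivation:
Line 1: ['quick'] (min_width=5, slack=7)
Line 2: ['problem', 'up'] (min_width=10, slack=2)
Line 3: ['music', 'lion'] (min_width=10, slack=2)
Line 4: ['metal', 'cat'] (min_width=9, slack=3)
Line 5: ['brown', 'bright'] (min_width=12, slack=0)
Line 6: ['any', 'read'] (min_width=8, slack=4)
Line 7: ['been', 'give'] (min_width=9, slack=3)
Line 8: ['are', 'chair'] (min_width=9, slack=3)
Line 9: ['milk', 'take'] (min_width=9, slack=3)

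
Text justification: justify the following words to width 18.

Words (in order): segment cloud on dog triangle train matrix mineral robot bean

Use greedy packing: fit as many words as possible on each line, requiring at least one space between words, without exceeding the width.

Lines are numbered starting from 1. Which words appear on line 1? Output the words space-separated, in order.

Line 1: ['segment', 'cloud', 'on'] (min_width=16, slack=2)
Line 2: ['dog', 'triangle', 'train'] (min_width=18, slack=0)
Line 3: ['matrix', 'mineral'] (min_width=14, slack=4)
Line 4: ['robot', 'bean'] (min_width=10, slack=8)

Answer: segment cloud on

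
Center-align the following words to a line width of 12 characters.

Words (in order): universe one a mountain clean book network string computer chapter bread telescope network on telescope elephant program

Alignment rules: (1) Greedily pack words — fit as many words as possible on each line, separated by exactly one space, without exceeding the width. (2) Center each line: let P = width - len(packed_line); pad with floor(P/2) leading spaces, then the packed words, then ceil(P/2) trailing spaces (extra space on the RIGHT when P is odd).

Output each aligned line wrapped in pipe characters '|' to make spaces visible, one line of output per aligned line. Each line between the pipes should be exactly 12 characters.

Line 1: ['universe', 'one'] (min_width=12, slack=0)
Line 2: ['a', 'mountain'] (min_width=10, slack=2)
Line 3: ['clean', 'book'] (min_width=10, slack=2)
Line 4: ['network'] (min_width=7, slack=5)
Line 5: ['string'] (min_width=6, slack=6)
Line 6: ['computer'] (min_width=8, slack=4)
Line 7: ['chapter'] (min_width=7, slack=5)
Line 8: ['bread'] (min_width=5, slack=7)
Line 9: ['telescope'] (min_width=9, slack=3)
Line 10: ['network', 'on'] (min_width=10, slack=2)
Line 11: ['telescope'] (min_width=9, slack=3)
Line 12: ['elephant'] (min_width=8, slack=4)
Line 13: ['program'] (min_width=7, slack=5)

Answer: |universe one|
| a mountain |
| clean book |
|  network   |
|   string   |
|  computer  |
|  chapter   |
|   bread    |
| telescope  |
| network on |
| telescope  |
|  elephant  |
|  program   |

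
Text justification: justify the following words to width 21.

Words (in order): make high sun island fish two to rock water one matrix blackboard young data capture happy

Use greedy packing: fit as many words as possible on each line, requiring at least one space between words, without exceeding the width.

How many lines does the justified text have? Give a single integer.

Line 1: ['make', 'high', 'sun', 'island'] (min_width=20, slack=1)
Line 2: ['fish', 'two', 'to', 'rock'] (min_width=16, slack=5)
Line 3: ['water', 'one', 'matrix'] (min_width=16, slack=5)
Line 4: ['blackboard', 'young', 'data'] (min_width=21, slack=0)
Line 5: ['capture', 'happy'] (min_width=13, slack=8)
Total lines: 5

Answer: 5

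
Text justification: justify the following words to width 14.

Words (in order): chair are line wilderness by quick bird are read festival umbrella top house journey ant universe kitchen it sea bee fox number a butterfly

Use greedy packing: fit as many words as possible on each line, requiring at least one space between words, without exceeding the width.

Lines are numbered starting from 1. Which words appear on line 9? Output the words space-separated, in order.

Answer: bee fox number

Derivation:
Line 1: ['chair', 'are', 'line'] (min_width=14, slack=0)
Line 2: ['wilderness', 'by'] (min_width=13, slack=1)
Line 3: ['quick', 'bird', 'are'] (min_width=14, slack=0)
Line 4: ['read', 'festival'] (min_width=13, slack=1)
Line 5: ['umbrella', 'top'] (min_width=12, slack=2)
Line 6: ['house', 'journey'] (min_width=13, slack=1)
Line 7: ['ant', 'universe'] (min_width=12, slack=2)
Line 8: ['kitchen', 'it', 'sea'] (min_width=14, slack=0)
Line 9: ['bee', 'fox', 'number'] (min_width=14, slack=0)
Line 10: ['a', 'butterfly'] (min_width=11, slack=3)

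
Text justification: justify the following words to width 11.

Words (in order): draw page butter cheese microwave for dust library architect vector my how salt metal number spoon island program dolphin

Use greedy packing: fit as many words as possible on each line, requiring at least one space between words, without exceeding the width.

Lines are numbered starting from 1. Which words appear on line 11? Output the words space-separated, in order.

Answer: number

Derivation:
Line 1: ['draw', 'page'] (min_width=9, slack=2)
Line 2: ['butter'] (min_width=6, slack=5)
Line 3: ['cheese'] (min_width=6, slack=5)
Line 4: ['microwave'] (min_width=9, slack=2)
Line 5: ['for', 'dust'] (min_width=8, slack=3)
Line 6: ['library'] (min_width=7, slack=4)
Line 7: ['architect'] (min_width=9, slack=2)
Line 8: ['vector', 'my'] (min_width=9, slack=2)
Line 9: ['how', 'salt'] (min_width=8, slack=3)
Line 10: ['metal'] (min_width=5, slack=6)
Line 11: ['number'] (min_width=6, slack=5)
Line 12: ['spoon'] (min_width=5, slack=6)
Line 13: ['island'] (min_width=6, slack=5)
Line 14: ['program'] (min_width=7, slack=4)
Line 15: ['dolphin'] (min_width=7, slack=4)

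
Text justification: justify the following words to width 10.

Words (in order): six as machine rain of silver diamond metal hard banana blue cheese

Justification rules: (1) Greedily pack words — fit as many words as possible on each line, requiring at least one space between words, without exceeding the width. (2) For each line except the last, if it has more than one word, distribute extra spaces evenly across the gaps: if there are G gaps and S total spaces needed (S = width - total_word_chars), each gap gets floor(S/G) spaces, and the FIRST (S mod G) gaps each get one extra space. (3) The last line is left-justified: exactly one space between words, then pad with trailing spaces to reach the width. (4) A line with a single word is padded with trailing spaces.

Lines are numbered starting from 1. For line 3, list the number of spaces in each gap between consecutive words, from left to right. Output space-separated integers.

Line 1: ['six', 'as'] (min_width=6, slack=4)
Line 2: ['machine'] (min_width=7, slack=3)
Line 3: ['rain', 'of'] (min_width=7, slack=3)
Line 4: ['silver'] (min_width=6, slack=4)
Line 5: ['diamond'] (min_width=7, slack=3)
Line 6: ['metal', 'hard'] (min_width=10, slack=0)
Line 7: ['banana'] (min_width=6, slack=4)
Line 8: ['blue'] (min_width=4, slack=6)
Line 9: ['cheese'] (min_width=6, slack=4)

Answer: 4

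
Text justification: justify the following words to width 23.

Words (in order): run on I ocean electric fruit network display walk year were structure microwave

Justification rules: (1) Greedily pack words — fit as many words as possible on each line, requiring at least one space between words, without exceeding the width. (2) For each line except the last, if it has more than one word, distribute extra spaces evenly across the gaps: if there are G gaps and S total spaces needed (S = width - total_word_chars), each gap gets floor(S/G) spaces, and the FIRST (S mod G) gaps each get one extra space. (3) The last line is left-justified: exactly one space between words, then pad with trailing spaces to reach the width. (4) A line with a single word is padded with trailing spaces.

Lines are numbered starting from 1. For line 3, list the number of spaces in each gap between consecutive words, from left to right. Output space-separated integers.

Line 1: ['run', 'on', 'I', 'ocean', 'electric'] (min_width=23, slack=0)
Line 2: ['fruit', 'network', 'display'] (min_width=21, slack=2)
Line 3: ['walk', 'year', 'were'] (min_width=14, slack=9)
Line 4: ['structure', 'microwave'] (min_width=19, slack=4)

Answer: 6 5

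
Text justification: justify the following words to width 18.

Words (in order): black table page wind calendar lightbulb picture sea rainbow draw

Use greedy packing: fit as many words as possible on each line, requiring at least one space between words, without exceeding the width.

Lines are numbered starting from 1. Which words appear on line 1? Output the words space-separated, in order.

Line 1: ['black', 'table', 'page'] (min_width=16, slack=2)
Line 2: ['wind', 'calendar'] (min_width=13, slack=5)
Line 3: ['lightbulb', 'picture'] (min_width=17, slack=1)
Line 4: ['sea', 'rainbow', 'draw'] (min_width=16, slack=2)

Answer: black table page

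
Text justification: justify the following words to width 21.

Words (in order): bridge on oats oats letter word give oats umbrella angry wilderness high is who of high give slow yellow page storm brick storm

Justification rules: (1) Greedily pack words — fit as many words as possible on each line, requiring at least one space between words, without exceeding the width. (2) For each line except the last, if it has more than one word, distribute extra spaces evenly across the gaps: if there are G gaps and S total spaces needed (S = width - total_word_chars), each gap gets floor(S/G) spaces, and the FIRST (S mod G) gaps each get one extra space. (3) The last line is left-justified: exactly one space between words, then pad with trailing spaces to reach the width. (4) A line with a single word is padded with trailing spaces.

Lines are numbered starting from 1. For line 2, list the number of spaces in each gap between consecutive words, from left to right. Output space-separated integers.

Line 1: ['bridge', 'on', 'oats', 'oats'] (min_width=19, slack=2)
Line 2: ['letter', 'word', 'give', 'oats'] (min_width=21, slack=0)
Line 3: ['umbrella', 'angry'] (min_width=14, slack=7)
Line 4: ['wilderness', 'high', 'is'] (min_width=18, slack=3)
Line 5: ['who', 'of', 'high', 'give', 'slow'] (min_width=21, slack=0)
Line 6: ['yellow', 'page', 'storm'] (min_width=17, slack=4)
Line 7: ['brick', 'storm'] (min_width=11, slack=10)

Answer: 1 1 1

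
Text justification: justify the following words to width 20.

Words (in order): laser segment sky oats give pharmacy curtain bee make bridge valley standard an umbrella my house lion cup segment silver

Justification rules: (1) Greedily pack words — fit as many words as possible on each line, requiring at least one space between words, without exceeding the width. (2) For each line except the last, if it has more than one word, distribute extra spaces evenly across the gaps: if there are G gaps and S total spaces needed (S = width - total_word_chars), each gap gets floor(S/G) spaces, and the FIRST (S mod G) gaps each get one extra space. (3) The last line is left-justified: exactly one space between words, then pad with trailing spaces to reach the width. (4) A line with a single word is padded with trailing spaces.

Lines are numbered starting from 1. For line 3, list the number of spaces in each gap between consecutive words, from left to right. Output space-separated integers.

Answer: 3 3

Derivation:
Line 1: ['laser', 'segment', 'sky'] (min_width=17, slack=3)
Line 2: ['oats', 'give', 'pharmacy'] (min_width=18, slack=2)
Line 3: ['curtain', 'bee', 'make'] (min_width=16, slack=4)
Line 4: ['bridge', 'valley'] (min_width=13, slack=7)
Line 5: ['standard', 'an', 'umbrella'] (min_width=20, slack=0)
Line 6: ['my', 'house', 'lion', 'cup'] (min_width=17, slack=3)
Line 7: ['segment', 'silver'] (min_width=14, slack=6)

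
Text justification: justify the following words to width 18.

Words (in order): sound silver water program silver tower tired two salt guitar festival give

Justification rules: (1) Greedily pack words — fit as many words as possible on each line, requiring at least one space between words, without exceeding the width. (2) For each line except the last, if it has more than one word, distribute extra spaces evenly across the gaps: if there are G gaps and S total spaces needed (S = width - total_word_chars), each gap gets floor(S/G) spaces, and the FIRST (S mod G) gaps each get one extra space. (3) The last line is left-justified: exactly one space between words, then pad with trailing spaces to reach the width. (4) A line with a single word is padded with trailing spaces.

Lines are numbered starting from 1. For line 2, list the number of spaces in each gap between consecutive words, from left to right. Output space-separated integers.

Line 1: ['sound', 'silver', 'water'] (min_width=18, slack=0)
Line 2: ['program', 'silver'] (min_width=14, slack=4)
Line 3: ['tower', 'tired', 'two'] (min_width=15, slack=3)
Line 4: ['salt', 'guitar'] (min_width=11, slack=7)
Line 5: ['festival', 'give'] (min_width=13, slack=5)

Answer: 5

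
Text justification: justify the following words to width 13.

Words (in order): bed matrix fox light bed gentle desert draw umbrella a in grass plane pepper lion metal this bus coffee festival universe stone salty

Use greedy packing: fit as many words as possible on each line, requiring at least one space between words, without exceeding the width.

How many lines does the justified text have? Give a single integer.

Line 1: ['bed', 'matrix'] (min_width=10, slack=3)
Line 2: ['fox', 'light', 'bed'] (min_width=13, slack=0)
Line 3: ['gentle', 'desert'] (min_width=13, slack=0)
Line 4: ['draw', 'umbrella'] (min_width=13, slack=0)
Line 5: ['a', 'in', 'grass'] (min_width=10, slack=3)
Line 6: ['plane', 'pepper'] (min_width=12, slack=1)
Line 7: ['lion', 'metal'] (min_width=10, slack=3)
Line 8: ['this', 'bus'] (min_width=8, slack=5)
Line 9: ['coffee'] (min_width=6, slack=7)
Line 10: ['festival'] (min_width=8, slack=5)
Line 11: ['universe'] (min_width=8, slack=5)
Line 12: ['stone', 'salty'] (min_width=11, slack=2)
Total lines: 12

Answer: 12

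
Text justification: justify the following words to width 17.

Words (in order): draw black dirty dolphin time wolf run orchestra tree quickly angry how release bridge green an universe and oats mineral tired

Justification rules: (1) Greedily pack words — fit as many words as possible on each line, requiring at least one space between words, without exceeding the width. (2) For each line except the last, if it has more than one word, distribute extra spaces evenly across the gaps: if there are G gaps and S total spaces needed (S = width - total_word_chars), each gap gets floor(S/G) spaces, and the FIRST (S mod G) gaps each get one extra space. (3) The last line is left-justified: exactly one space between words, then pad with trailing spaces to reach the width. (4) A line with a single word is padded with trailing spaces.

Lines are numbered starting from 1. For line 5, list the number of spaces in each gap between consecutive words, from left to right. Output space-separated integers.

Answer: 1 1

Derivation:
Line 1: ['draw', 'black', 'dirty'] (min_width=16, slack=1)
Line 2: ['dolphin', 'time', 'wolf'] (min_width=17, slack=0)
Line 3: ['run', 'orchestra'] (min_width=13, slack=4)
Line 4: ['tree', 'quickly'] (min_width=12, slack=5)
Line 5: ['angry', 'how', 'release'] (min_width=17, slack=0)
Line 6: ['bridge', 'green', 'an'] (min_width=15, slack=2)
Line 7: ['universe', 'and', 'oats'] (min_width=17, slack=0)
Line 8: ['mineral', 'tired'] (min_width=13, slack=4)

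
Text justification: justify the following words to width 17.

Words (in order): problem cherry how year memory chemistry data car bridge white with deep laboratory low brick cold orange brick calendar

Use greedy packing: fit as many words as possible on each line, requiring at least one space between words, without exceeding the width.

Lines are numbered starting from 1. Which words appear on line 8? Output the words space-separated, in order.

Line 1: ['problem', 'cherry'] (min_width=14, slack=3)
Line 2: ['how', 'year', 'memory'] (min_width=15, slack=2)
Line 3: ['chemistry', 'data'] (min_width=14, slack=3)
Line 4: ['car', 'bridge', 'white'] (min_width=16, slack=1)
Line 5: ['with', 'deep'] (min_width=9, slack=8)
Line 6: ['laboratory', 'low'] (min_width=14, slack=3)
Line 7: ['brick', 'cold', 'orange'] (min_width=17, slack=0)
Line 8: ['brick', 'calendar'] (min_width=14, slack=3)

Answer: brick calendar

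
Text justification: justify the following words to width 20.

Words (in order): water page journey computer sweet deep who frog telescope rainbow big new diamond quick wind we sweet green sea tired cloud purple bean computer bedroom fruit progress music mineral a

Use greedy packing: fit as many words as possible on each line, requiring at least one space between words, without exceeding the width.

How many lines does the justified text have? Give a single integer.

Answer: 11

Derivation:
Line 1: ['water', 'page', 'journey'] (min_width=18, slack=2)
Line 2: ['computer', 'sweet', 'deep'] (min_width=19, slack=1)
Line 3: ['who', 'frog', 'telescope'] (min_width=18, slack=2)
Line 4: ['rainbow', 'big', 'new'] (min_width=15, slack=5)
Line 5: ['diamond', 'quick', 'wind'] (min_width=18, slack=2)
Line 6: ['we', 'sweet', 'green', 'sea'] (min_width=18, slack=2)
Line 7: ['tired', 'cloud', 'purple'] (min_width=18, slack=2)
Line 8: ['bean', 'computer'] (min_width=13, slack=7)
Line 9: ['bedroom', 'fruit'] (min_width=13, slack=7)
Line 10: ['progress', 'music'] (min_width=14, slack=6)
Line 11: ['mineral', 'a'] (min_width=9, slack=11)
Total lines: 11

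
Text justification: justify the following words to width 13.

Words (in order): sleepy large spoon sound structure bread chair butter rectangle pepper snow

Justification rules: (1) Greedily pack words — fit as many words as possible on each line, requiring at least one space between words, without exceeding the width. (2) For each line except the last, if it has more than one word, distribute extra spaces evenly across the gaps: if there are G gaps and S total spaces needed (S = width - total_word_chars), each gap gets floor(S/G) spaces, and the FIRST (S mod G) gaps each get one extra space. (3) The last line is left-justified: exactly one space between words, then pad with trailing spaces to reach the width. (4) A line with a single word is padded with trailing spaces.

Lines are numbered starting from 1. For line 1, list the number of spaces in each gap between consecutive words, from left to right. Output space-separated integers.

Answer: 2

Derivation:
Line 1: ['sleepy', 'large'] (min_width=12, slack=1)
Line 2: ['spoon', 'sound'] (min_width=11, slack=2)
Line 3: ['structure'] (min_width=9, slack=4)
Line 4: ['bread', 'chair'] (min_width=11, slack=2)
Line 5: ['butter'] (min_width=6, slack=7)
Line 6: ['rectangle'] (min_width=9, slack=4)
Line 7: ['pepper', 'snow'] (min_width=11, slack=2)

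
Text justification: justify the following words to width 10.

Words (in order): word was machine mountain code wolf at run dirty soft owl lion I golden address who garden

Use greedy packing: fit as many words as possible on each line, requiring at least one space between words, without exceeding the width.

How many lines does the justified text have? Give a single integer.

Answer: 10

Derivation:
Line 1: ['word', 'was'] (min_width=8, slack=2)
Line 2: ['machine'] (min_width=7, slack=3)
Line 3: ['mountain'] (min_width=8, slack=2)
Line 4: ['code', 'wolf'] (min_width=9, slack=1)
Line 5: ['at', 'run'] (min_width=6, slack=4)
Line 6: ['dirty', 'soft'] (min_width=10, slack=0)
Line 7: ['owl', 'lion', 'I'] (min_width=10, slack=0)
Line 8: ['golden'] (min_width=6, slack=4)
Line 9: ['address'] (min_width=7, slack=3)
Line 10: ['who', 'garden'] (min_width=10, slack=0)
Total lines: 10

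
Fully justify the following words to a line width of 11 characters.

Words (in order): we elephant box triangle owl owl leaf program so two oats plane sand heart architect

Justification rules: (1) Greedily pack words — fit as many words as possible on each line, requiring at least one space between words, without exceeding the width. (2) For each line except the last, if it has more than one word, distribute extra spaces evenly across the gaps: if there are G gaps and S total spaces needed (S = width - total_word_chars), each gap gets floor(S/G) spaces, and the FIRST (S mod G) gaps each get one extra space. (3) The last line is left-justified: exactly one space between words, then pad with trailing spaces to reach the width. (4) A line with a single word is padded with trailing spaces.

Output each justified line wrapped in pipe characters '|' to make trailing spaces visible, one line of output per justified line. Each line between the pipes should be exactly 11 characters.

Answer: |we elephant|
|box        |
|triangle   |
|owl     owl|
|leaf       |
|program  so|
|two    oats|
|plane  sand|
|heart      |
|architect  |

Derivation:
Line 1: ['we', 'elephant'] (min_width=11, slack=0)
Line 2: ['box'] (min_width=3, slack=8)
Line 3: ['triangle'] (min_width=8, slack=3)
Line 4: ['owl', 'owl'] (min_width=7, slack=4)
Line 5: ['leaf'] (min_width=4, slack=7)
Line 6: ['program', 'so'] (min_width=10, slack=1)
Line 7: ['two', 'oats'] (min_width=8, slack=3)
Line 8: ['plane', 'sand'] (min_width=10, slack=1)
Line 9: ['heart'] (min_width=5, slack=6)
Line 10: ['architect'] (min_width=9, slack=2)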